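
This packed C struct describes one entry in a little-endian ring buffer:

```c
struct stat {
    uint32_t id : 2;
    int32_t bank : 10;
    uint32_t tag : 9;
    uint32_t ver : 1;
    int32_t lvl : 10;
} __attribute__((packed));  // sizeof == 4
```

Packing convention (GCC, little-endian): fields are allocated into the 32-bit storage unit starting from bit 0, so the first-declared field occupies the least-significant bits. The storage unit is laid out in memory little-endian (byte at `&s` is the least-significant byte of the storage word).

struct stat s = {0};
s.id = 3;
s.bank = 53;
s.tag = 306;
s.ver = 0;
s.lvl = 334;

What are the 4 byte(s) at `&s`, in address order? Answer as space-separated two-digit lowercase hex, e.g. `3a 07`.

d7 20 93 53

id:2 = 3 → 0x3 << 0 → word 0x00000003
bank:10 = 53 → 0x35 << 2 → word 0x000000d7
tag:9 = 306 → 0x132 << 12 → word 0x001320d7
ver:1 = 0 → 0x0 << 21 → word 0x001320d7
lvl:10 = 334 → 0x14e << 22 → word 0x539320d7
word = 0x539320d7 → little-endian bytes:
  [0]=0xd7  [1]=0x20  [2]=0x93  [3]=0x53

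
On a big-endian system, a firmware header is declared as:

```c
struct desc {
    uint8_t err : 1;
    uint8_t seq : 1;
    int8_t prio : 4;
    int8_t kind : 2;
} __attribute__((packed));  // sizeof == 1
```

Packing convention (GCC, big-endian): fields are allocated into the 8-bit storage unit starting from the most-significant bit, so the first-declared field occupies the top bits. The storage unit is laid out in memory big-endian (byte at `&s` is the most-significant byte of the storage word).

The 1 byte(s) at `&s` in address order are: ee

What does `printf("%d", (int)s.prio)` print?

[0]=0xee (big-endian) → word 0xee
err [7+:1] = (word>>7) & 0x1 = 1
seq [6+:1] = (word>>6) & 0x1 = 1
prio [2+:4] = (word>>2) & 0xf = 11  ←
kind [0+:2] = (word>>0) & 0x3 = 2
prio signed 4b, MSB=1: 11 - 16 = -5

-5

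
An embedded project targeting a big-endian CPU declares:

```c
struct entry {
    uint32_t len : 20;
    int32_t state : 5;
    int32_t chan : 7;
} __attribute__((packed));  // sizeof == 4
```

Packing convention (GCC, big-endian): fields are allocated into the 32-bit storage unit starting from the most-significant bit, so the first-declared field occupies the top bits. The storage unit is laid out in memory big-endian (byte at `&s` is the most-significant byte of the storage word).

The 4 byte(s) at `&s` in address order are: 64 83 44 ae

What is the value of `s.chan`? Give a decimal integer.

[0]=0x64 [1]=0x83 [2]=0x44 [3]=0xae (big-endian) → word 0x648344ae
len:20 @ bit 12 → (0x648344ae>>12)&0xfffff = 0x64834
state:5 @ bit 7 → (0x648344ae>>7)&0x1f = 0x9
chan:7 @ bit 0 → (0x648344ae>>0)&0x7f = 0x2e  ←
chan signed 7b, MSB=0: value = 46

46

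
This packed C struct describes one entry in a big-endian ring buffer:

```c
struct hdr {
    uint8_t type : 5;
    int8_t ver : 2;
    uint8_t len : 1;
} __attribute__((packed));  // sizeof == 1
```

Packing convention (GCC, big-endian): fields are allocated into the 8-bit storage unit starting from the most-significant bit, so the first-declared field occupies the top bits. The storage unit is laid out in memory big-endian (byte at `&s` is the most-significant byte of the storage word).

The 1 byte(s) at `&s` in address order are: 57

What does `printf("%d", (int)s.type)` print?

10

[0]=0x57 (big-endian) → word 0x57
type [3+:5] = (word>>3) & 0x1f = 10  ←
ver [1+:2] = (word>>1) & 0x3 = 3
len [0+:1] = (word>>0) & 0x1 = 1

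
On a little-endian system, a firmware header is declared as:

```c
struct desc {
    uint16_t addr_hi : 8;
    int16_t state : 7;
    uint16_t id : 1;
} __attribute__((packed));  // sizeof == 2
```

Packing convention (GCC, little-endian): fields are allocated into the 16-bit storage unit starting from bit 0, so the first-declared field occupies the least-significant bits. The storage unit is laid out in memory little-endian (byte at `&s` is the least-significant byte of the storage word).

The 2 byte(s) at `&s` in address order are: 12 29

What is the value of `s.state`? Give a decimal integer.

[0]=0x12 [1]=0x29 (little-endian) → word 0x2912
addr_hi [0+:8] = (word>>0) & 0xff = 18
state [8+:7] = (word>>8) & 0x7f = 41  ←
id [15+:1] = (word>>15) & 0x1 = 0
state signed 7b, MSB=0: value = 41

41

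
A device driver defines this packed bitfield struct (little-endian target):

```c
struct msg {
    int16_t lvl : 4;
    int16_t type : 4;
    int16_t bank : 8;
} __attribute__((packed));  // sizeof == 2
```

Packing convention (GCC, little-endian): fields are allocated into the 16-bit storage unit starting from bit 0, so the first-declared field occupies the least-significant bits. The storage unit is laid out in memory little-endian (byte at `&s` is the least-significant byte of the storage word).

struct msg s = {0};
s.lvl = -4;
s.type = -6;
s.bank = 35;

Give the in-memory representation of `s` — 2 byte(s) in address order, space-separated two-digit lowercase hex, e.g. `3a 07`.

lvl:4 = -4 → 0xc << 0 → word 0x000c
type:4 = -6 → 0xa << 4 → word 0x00ac
bank:8 = 35 → 0x23 << 8 → word 0x23ac
word = 0x23ac → little-endian bytes:
  [0]=0xac  [1]=0x23

ac 23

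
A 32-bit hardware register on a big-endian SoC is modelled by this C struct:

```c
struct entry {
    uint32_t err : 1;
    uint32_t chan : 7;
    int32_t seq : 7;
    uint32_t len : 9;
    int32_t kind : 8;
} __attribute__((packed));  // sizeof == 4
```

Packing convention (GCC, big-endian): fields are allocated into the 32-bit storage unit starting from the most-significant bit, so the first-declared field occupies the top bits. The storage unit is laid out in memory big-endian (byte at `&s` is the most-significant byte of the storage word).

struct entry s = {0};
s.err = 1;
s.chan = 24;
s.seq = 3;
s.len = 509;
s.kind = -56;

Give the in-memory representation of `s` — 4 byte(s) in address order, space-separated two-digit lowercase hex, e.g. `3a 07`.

err:1 = 1 → 0x1 << 31 → word 0x80000000
chan:7 = 24 → 0x18 << 24 → word 0x98000000
seq:7 = 3 → 0x3 << 17 → word 0x98060000
len:9 = 509 → 0x1fd << 8 → word 0x9807fd00
kind:8 = -56 → 0xc8 << 0 → word 0x9807fdc8
word = 0x9807fdc8 → big-endian bytes:
  [0]=0x98  [1]=0x07  [2]=0xfd  [3]=0xc8

98 07 fd c8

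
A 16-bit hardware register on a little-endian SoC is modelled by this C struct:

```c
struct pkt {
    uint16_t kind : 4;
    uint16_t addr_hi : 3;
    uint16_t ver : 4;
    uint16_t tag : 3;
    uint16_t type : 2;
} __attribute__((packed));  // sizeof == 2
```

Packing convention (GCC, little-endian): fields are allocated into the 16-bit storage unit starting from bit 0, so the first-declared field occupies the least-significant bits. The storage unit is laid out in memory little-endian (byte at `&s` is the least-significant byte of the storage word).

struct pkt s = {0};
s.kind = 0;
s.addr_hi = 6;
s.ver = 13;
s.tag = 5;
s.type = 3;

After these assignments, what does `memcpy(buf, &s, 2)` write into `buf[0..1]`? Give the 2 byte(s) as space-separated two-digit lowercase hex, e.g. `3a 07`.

kind (4b) val=0 bits=0x0 at bit 0: 0x0000
addr_hi (3b) val=6 bits=0x6 at bit 4: 0x0060
ver (4b) val=13 bits=0xd at bit 7: 0x06e0
tag (3b) val=5 bits=0x5 at bit 11: 0x2ee0
type (2b) val=3 bits=0x3 at bit 14: 0xeee0
word = 0xeee0 → little-endian bytes:
  [0]=0xe0  [1]=0xee

e0 ee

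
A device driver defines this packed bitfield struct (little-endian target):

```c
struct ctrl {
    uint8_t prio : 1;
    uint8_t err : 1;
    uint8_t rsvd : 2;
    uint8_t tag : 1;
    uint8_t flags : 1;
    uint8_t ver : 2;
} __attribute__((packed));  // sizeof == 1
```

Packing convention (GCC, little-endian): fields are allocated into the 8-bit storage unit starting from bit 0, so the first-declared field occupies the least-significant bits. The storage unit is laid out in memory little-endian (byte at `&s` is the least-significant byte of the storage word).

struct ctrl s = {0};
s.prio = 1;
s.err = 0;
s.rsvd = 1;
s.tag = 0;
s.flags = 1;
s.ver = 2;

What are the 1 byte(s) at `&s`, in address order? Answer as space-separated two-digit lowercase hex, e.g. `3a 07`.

a5

[0+:1] prio=1 & 0x1 = 0x1; word=0x01
[1+:1] err=0 & 0x1 = 0x0; word=0x01
[2+:2] rsvd=1 & 0x3 = 0x1; word=0x05
[4+:1] tag=0 & 0x1 = 0x0; word=0x05
[5+:1] flags=1 & 0x1 = 0x1; word=0x25
[6+:2] ver=2 & 0x3 = 0x2; word=0xa5
word = 0xa5 → little-endian bytes:
  [0]=0xa5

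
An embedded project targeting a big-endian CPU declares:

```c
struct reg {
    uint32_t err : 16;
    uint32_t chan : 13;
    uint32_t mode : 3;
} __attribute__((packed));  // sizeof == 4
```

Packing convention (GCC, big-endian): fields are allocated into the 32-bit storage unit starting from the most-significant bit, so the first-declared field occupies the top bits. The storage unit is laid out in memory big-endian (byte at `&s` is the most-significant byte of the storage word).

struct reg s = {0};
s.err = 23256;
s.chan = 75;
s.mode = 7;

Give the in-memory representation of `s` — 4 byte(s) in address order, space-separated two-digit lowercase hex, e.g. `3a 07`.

5a d8 02 5f

err (16b) val=23256 bits=0x5ad8 at bit 16: 0x5ad80000
chan (13b) val=75 bits=0x4b at bit 3: 0x5ad80258
mode (3b) val=7 bits=0x7 at bit 0: 0x5ad8025f
word = 0x5ad8025f → big-endian bytes:
  [0]=0x5a  [1]=0xd8  [2]=0x02  [3]=0x5f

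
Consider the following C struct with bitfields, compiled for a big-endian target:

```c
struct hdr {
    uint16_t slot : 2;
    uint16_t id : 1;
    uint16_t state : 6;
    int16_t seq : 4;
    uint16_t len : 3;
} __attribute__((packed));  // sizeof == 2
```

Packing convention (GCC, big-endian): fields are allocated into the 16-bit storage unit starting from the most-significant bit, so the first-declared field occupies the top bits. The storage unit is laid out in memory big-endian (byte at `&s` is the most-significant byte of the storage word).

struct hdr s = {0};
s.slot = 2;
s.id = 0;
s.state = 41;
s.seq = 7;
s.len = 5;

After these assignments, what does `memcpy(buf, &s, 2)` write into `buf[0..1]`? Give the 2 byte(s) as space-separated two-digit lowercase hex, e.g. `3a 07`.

94 bd

slot:2 = 2 → 0x2 << 14 → word 0x8000
id:1 = 0 → 0x0 << 13 → word 0x8000
state:6 = 41 → 0x29 << 7 → word 0x9480
seq:4 = 7 → 0x7 << 3 → word 0x94b8
len:3 = 5 → 0x5 << 0 → word 0x94bd
word = 0x94bd → big-endian bytes:
  [0]=0x94  [1]=0xbd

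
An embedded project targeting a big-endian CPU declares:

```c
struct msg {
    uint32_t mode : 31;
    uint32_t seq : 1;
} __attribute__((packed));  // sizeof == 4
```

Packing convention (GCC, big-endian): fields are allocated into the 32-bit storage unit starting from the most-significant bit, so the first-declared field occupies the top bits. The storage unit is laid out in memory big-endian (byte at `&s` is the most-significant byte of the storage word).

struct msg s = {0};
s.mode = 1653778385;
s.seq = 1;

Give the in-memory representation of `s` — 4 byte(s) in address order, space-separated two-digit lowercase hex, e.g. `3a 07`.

mode:31 = 1653778385 → 0x6292a7d1 << 1 → word 0xc5254fa2
seq:1 = 1 → 0x1 << 0 → word 0xc5254fa3
word = 0xc5254fa3 → big-endian bytes:
  [0]=0xc5  [1]=0x25  [2]=0x4f  [3]=0xa3

c5 25 4f a3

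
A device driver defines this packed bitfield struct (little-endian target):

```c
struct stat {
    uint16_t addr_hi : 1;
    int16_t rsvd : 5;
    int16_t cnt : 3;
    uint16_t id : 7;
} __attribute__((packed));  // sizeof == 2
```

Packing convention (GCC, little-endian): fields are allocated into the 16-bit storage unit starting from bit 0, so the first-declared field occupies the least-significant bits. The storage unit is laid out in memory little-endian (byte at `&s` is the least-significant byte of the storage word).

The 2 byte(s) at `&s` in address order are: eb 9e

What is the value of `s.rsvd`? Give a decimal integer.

[0]=0xeb [1]=0x9e (little-endian) → word 0x9eeb
addr_hi [0+:1] = (word>>0) & 0x1 = 1
rsvd [1+:5] = (word>>1) & 0x1f = 21  ←
cnt [6+:3] = (word>>6) & 0x7 = 3
id [9+:7] = (word>>9) & 0x7f = 79
rsvd signed 5b, MSB=1: 21 - 32 = -11

-11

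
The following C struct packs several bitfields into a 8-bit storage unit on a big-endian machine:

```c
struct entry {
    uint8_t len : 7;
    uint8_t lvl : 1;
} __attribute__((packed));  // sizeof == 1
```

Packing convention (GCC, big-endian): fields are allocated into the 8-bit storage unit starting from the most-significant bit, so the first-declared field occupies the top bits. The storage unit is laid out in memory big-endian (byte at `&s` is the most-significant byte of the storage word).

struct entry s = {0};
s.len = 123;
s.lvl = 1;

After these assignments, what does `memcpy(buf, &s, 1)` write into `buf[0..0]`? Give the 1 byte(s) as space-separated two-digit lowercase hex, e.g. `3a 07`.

f7

len (7b) val=123 bits=0x7b at bit 1: 0xf6
lvl (1b) val=1 bits=0x1 at bit 0: 0xf7
word = 0xf7 → big-endian bytes:
  [0]=0xf7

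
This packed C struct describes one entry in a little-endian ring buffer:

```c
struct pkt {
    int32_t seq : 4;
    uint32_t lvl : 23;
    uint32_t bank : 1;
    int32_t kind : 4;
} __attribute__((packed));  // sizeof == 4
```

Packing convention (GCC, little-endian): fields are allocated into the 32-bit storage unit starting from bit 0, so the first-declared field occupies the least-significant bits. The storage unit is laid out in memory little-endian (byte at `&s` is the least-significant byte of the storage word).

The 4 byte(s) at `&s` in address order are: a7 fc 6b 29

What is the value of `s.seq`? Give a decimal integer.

7

[0]=0xa7 [1]=0xfc [2]=0x6b [3]=0x29 (little-endian) → word 0x296bfca7
seq:4 @ bit 0 → (0x296bfca7>>0)&0xf = 0x7  ←
lvl:23 @ bit 4 → (0x296bfca7>>4)&0x7fffff = 0x16bfca
bank:1 @ bit 27 → (0x296bfca7>>27)&0x1 = 0x1
kind:4 @ bit 28 → (0x296bfca7>>28)&0xf = 0x2
seq signed 4b, MSB=0: value = 7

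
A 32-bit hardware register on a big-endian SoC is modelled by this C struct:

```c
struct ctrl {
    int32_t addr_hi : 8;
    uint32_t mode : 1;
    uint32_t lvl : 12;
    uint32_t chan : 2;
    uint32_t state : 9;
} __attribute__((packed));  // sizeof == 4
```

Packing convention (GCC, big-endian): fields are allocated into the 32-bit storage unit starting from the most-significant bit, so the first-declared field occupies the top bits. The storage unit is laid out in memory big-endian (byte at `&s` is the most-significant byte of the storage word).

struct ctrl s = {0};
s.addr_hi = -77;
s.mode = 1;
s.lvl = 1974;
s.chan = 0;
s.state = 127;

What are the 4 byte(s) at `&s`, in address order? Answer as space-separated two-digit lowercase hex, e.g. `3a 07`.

b3 bd b0 7f

addr_hi:8 = -77 → 0xb3 << 24 → word 0xb3000000
mode:1 = 1 → 0x1 << 23 → word 0xb3800000
lvl:12 = 1974 → 0x7b6 << 11 → word 0xb3bdb000
chan:2 = 0 → 0x0 << 9 → word 0xb3bdb000
state:9 = 127 → 0x7f << 0 → word 0xb3bdb07f
word = 0xb3bdb07f → big-endian bytes:
  [0]=0xb3  [1]=0xbd  [2]=0xb0  [3]=0x7f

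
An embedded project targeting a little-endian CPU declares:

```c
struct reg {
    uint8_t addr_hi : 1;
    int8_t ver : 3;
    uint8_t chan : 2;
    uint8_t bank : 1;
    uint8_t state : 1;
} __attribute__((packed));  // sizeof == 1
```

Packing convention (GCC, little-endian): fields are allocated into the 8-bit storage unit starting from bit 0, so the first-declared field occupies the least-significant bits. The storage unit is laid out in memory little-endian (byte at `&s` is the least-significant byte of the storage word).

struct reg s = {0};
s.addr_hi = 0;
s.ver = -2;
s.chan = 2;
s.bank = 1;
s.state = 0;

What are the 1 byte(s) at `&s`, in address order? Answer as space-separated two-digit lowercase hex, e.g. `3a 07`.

6c

addr_hi (1b) val=0 bits=0x0 at bit 0: 0x00
ver (3b) val=-2 bits=0x6 at bit 1: 0x0c
chan (2b) val=2 bits=0x2 at bit 4: 0x2c
bank (1b) val=1 bits=0x1 at bit 6: 0x6c
state (1b) val=0 bits=0x0 at bit 7: 0x6c
word = 0x6c → little-endian bytes:
  [0]=0x6c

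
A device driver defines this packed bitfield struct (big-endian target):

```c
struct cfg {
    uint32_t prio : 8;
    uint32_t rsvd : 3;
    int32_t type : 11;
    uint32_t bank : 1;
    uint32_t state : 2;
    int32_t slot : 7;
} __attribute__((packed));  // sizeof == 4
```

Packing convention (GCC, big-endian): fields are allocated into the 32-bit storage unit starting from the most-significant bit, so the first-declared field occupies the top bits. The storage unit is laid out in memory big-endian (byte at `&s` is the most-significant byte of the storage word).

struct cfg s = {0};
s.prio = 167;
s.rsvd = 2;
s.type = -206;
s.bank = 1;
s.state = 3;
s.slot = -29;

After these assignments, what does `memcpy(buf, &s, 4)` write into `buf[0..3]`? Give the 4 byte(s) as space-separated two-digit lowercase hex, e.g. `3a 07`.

a7 5c cb e3

[24+:8] prio=167 & 0xff = 0xa7; word=0xa7000000
[21+:3] rsvd=2 & 0x7 = 0x2; word=0xa7400000
[10+:11] type=-206 & 0x7ff = 0x732; word=0xa75cc800
[9+:1] bank=1 & 0x1 = 0x1; word=0xa75cca00
[7+:2] state=3 & 0x3 = 0x3; word=0xa75ccb80
[0+:7] slot=-29 & 0x7f = 0x63; word=0xa75ccbe3
word = 0xa75ccbe3 → big-endian bytes:
  [0]=0xa7  [1]=0x5c  [2]=0xcb  [3]=0xe3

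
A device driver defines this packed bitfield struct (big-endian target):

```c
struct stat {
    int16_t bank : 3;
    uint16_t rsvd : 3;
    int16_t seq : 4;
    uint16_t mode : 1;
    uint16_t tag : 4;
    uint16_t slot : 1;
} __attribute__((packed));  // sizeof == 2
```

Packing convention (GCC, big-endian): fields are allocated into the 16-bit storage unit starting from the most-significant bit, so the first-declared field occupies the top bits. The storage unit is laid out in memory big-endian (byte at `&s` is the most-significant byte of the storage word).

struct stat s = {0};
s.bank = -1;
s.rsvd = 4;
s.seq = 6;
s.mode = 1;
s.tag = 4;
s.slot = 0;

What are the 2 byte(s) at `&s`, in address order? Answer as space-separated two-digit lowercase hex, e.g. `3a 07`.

bank (3b) val=-1 bits=0x7 at bit 13: 0xe000
rsvd (3b) val=4 bits=0x4 at bit 10: 0xf000
seq (4b) val=6 bits=0x6 at bit 6: 0xf180
mode (1b) val=1 bits=0x1 at bit 5: 0xf1a0
tag (4b) val=4 bits=0x4 at bit 1: 0xf1a8
slot (1b) val=0 bits=0x0 at bit 0: 0xf1a8
word = 0xf1a8 → big-endian bytes:
  [0]=0xf1  [1]=0xa8

f1 a8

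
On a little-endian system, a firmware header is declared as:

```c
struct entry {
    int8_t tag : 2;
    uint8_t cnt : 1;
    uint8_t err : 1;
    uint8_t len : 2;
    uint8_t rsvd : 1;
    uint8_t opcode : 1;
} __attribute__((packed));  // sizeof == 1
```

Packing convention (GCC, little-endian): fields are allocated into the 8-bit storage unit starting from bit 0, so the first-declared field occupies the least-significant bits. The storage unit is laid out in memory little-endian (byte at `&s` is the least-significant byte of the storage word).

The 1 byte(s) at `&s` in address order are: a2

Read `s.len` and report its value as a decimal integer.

[0]=0xa2 (little-endian) → word 0xa2
tag:2 @ bit 0 → (0xa2>>0)&0x3 = 0x2
cnt:1 @ bit 2 → (0xa2>>2)&0x1 = 0x0
err:1 @ bit 3 → (0xa2>>3)&0x1 = 0x0
len:2 @ bit 4 → (0xa2>>4)&0x3 = 0x2  ←
rsvd:1 @ bit 6 → (0xa2>>6)&0x1 = 0x0
opcode:1 @ bit 7 → (0xa2>>7)&0x1 = 0x1

2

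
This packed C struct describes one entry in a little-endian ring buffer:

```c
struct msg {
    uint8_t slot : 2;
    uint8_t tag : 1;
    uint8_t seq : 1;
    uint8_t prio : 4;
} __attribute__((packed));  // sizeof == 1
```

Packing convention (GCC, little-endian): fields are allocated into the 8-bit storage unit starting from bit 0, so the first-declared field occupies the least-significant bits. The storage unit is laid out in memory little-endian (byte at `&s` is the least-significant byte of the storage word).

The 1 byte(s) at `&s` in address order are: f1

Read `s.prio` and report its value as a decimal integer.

15

[0]=0xf1 (little-endian) → word 0xf1
slot:2 @ bit 0 → (0xf1>>0)&0x3 = 0x1
tag:1 @ bit 2 → (0xf1>>2)&0x1 = 0x0
seq:1 @ bit 3 → (0xf1>>3)&0x1 = 0x0
prio:4 @ bit 4 → (0xf1>>4)&0xf = 0xf  ←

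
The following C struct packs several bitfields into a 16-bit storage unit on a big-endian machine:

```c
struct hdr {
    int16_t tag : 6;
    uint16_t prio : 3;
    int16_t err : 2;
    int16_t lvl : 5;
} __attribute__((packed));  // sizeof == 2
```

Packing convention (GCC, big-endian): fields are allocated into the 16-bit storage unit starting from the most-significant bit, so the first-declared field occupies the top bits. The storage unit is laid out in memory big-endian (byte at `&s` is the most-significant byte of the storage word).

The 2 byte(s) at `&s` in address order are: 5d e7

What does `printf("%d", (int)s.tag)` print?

23

[0]=0x5d [1]=0xe7 (big-endian) → word 0x5de7
tag [10+:6] = (word>>10) & 0x3f = 23  ←
prio [7+:3] = (word>>7) & 0x7 = 3
err [5+:2] = (word>>5) & 0x3 = 3
lvl [0+:5] = (word>>0) & 0x1f = 7
tag signed 6b, MSB=0: value = 23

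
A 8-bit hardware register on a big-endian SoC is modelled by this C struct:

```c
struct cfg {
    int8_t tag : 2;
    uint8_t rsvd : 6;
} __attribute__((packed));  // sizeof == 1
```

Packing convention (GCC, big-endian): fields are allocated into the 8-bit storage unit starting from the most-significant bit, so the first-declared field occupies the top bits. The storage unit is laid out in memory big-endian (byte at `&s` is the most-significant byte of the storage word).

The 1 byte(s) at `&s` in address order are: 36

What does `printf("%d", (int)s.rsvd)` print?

54

[0]=0x36 (big-endian) → word 0x36
tag [6+:2] = (word>>6) & 0x3 = 0
rsvd [0+:6] = (word>>0) & 0x3f = 54  ←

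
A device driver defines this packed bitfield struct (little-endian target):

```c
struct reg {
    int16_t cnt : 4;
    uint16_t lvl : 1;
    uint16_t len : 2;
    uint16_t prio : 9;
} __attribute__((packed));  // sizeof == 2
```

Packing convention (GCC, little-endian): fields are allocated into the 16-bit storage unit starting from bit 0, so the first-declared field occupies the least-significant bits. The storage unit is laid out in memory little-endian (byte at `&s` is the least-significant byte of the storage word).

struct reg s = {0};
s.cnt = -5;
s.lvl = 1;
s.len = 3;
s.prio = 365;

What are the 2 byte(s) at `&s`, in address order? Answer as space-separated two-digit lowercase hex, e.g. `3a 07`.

[0+:4] cnt=-5 & 0xf = 0xb; word=0x000b
[4+:1] lvl=1 & 0x1 = 0x1; word=0x001b
[5+:2] len=3 & 0x3 = 0x3; word=0x007b
[7+:9] prio=365 & 0x1ff = 0x16d; word=0xb6fb
word = 0xb6fb → little-endian bytes:
  [0]=0xfb  [1]=0xb6

fb b6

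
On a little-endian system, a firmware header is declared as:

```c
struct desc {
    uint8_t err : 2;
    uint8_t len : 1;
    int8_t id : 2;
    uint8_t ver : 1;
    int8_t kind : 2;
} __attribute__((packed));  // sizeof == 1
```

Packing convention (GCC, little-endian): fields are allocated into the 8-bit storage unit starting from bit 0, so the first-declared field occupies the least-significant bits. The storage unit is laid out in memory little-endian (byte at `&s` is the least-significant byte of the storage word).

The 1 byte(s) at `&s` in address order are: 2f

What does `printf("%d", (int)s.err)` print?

3

[0]=0x2f (little-endian) → word 0x2f
err [0+:2] = (word>>0) & 0x3 = 3  ←
len [2+:1] = (word>>2) & 0x1 = 1
id [3+:2] = (word>>3) & 0x3 = 1
ver [5+:1] = (word>>5) & 0x1 = 1
kind [6+:2] = (word>>6) & 0x3 = 0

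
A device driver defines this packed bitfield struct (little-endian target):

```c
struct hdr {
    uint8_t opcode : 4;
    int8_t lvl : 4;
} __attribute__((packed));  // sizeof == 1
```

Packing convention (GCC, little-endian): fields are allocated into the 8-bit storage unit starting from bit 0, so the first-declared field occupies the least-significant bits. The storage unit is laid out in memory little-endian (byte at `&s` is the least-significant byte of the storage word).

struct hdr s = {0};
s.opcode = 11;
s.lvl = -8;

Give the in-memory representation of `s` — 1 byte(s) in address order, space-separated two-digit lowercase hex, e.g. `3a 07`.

opcode:4 = 11 → 0xb << 0 → word 0x0b
lvl:4 = -8 → 0x8 << 4 → word 0x8b
word = 0x8b → little-endian bytes:
  [0]=0x8b

8b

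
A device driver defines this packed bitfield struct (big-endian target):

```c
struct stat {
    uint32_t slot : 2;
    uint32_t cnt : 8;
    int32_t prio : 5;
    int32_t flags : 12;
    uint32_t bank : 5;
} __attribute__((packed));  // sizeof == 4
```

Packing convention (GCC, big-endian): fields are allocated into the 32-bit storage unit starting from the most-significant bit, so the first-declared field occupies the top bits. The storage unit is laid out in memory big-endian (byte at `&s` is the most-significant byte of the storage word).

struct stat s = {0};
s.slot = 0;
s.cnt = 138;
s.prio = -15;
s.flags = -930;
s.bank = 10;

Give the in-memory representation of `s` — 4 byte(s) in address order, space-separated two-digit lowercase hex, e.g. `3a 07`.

22 a3 8b ca

[30+:2] slot=0 & 0x3 = 0x0; word=0x00000000
[22+:8] cnt=138 & 0xff = 0x8a; word=0x22800000
[17+:5] prio=-15 & 0x1f = 0x11; word=0x22a20000
[5+:12] flags=-930 & 0xfff = 0xc5e; word=0x22a38bc0
[0+:5] bank=10 & 0x1f = 0xa; word=0x22a38bca
word = 0x22a38bca → big-endian bytes:
  [0]=0x22  [1]=0xa3  [2]=0x8b  [3]=0xca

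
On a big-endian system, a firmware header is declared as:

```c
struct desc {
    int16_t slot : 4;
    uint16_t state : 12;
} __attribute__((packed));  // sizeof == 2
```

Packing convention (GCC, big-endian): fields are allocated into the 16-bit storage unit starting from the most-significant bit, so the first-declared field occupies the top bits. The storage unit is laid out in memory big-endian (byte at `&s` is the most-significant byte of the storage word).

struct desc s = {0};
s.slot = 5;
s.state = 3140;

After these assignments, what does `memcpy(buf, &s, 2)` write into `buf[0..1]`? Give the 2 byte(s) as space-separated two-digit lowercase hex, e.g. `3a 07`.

5c 44

[12+:4] slot=5 & 0xf = 0x5; word=0x5000
[0+:12] state=3140 & 0xfff = 0xc44; word=0x5c44
word = 0x5c44 → big-endian bytes:
  [0]=0x5c  [1]=0x44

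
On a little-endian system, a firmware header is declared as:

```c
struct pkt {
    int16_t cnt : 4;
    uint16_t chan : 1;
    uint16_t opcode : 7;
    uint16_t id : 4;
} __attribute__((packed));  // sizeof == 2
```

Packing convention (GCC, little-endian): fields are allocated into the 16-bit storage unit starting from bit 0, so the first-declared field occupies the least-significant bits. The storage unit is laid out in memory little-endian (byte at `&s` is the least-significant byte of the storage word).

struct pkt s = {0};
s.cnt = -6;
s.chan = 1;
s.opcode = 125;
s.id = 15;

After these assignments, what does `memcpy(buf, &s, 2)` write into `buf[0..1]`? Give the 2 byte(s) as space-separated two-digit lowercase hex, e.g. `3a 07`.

cnt:4 = -6 → 0xa << 0 → word 0x000a
chan:1 = 1 → 0x1 << 4 → word 0x001a
opcode:7 = 125 → 0x7d << 5 → word 0x0fba
id:4 = 15 → 0xf << 12 → word 0xffba
word = 0xffba → little-endian bytes:
  [0]=0xba  [1]=0xff

ba ff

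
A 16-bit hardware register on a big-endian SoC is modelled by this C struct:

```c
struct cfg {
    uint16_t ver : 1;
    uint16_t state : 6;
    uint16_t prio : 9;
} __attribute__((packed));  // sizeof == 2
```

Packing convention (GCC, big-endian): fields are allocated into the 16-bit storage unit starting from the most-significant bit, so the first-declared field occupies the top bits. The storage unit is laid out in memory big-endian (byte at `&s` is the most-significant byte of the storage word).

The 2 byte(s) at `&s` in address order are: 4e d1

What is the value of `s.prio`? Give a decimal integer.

[0]=0x4e [1]=0xd1 (big-endian) → word 0x4ed1
ver:1 @ bit 15 → (0x4ed1>>15)&0x1 = 0x0
state:6 @ bit 9 → (0x4ed1>>9)&0x3f = 0x27
prio:9 @ bit 0 → (0x4ed1>>0)&0x1ff = 0xd1  ←

209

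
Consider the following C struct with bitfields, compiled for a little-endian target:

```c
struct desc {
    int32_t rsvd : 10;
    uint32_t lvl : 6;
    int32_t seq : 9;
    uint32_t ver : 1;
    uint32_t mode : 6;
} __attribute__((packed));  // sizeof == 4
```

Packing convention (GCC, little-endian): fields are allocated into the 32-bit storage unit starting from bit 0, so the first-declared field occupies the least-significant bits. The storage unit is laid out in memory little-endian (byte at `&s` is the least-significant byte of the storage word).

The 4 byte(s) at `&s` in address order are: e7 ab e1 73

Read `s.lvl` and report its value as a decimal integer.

[0]=0xe7 [1]=0xab [2]=0xe1 [3]=0x73 (little-endian) → word 0x73e1abe7
rsvd [0+:10] = (word>>0) & 0x3ff = 999
lvl [10+:6] = (word>>10) & 0x3f = 42  ←
seq [16+:9] = (word>>16) & 0x1ff = 481
ver [25+:1] = (word>>25) & 0x1 = 1
mode [26+:6] = (word>>26) & 0x3f = 28

42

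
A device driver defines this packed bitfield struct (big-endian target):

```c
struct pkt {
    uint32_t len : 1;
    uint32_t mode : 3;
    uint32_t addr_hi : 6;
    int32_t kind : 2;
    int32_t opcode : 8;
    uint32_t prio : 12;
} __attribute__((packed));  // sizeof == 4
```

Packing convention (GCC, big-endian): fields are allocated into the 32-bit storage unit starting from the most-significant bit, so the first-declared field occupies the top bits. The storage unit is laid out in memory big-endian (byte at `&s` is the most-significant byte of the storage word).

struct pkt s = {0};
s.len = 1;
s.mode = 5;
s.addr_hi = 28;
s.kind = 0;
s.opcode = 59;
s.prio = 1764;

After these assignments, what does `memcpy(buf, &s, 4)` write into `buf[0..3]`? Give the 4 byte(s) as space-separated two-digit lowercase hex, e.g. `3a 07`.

d7 03 b6 e4

len (1b) val=1 bits=0x1 at bit 31: 0x80000000
mode (3b) val=5 bits=0x5 at bit 28: 0xd0000000
addr_hi (6b) val=28 bits=0x1c at bit 22: 0xd7000000
kind (2b) val=0 bits=0x0 at bit 20: 0xd7000000
opcode (8b) val=59 bits=0x3b at bit 12: 0xd703b000
prio (12b) val=1764 bits=0x6e4 at bit 0: 0xd703b6e4
word = 0xd703b6e4 → big-endian bytes:
  [0]=0xd7  [1]=0x03  [2]=0xb6  [3]=0xe4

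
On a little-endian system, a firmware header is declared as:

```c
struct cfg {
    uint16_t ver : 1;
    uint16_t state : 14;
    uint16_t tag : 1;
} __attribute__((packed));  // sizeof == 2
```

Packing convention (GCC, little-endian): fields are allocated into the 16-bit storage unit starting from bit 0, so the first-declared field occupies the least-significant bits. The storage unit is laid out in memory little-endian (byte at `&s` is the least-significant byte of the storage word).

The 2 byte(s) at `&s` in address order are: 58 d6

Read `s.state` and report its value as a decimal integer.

[0]=0x58 [1]=0xd6 (little-endian) → word 0xd658
ver [0+:1] = (word>>0) & 0x1 = 0
state [1+:14] = (word>>1) & 0x3fff = 11052  ←
tag [15+:1] = (word>>15) & 0x1 = 1

11052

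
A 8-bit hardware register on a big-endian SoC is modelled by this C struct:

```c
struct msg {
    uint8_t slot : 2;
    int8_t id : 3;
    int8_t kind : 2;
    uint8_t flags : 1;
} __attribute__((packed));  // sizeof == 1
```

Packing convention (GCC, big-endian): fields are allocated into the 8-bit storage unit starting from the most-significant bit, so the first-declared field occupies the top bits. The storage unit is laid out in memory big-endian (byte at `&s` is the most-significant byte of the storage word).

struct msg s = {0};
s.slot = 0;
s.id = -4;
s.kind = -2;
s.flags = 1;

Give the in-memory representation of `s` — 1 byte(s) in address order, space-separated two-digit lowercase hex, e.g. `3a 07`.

25

[6+:2] slot=0 & 0x3 = 0x0; word=0x00
[3+:3] id=-4 & 0x7 = 0x4; word=0x20
[1+:2] kind=-2 & 0x3 = 0x2; word=0x24
[0+:1] flags=1 & 0x1 = 0x1; word=0x25
word = 0x25 → big-endian bytes:
  [0]=0x25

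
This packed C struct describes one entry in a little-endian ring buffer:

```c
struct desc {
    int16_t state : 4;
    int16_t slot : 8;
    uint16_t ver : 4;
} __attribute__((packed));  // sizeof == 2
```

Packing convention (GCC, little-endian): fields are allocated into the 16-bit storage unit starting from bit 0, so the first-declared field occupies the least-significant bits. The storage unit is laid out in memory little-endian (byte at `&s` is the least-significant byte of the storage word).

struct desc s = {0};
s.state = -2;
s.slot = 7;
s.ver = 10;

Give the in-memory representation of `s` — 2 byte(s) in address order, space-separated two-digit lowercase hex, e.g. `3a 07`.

7e a0

state:4 = -2 → 0xe << 0 → word 0x000e
slot:8 = 7 → 0x7 << 4 → word 0x007e
ver:4 = 10 → 0xa << 12 → word 0xa07e
word = 0xa07e → little-endian bytes:
  [0]=0x7e  [1]=0xa0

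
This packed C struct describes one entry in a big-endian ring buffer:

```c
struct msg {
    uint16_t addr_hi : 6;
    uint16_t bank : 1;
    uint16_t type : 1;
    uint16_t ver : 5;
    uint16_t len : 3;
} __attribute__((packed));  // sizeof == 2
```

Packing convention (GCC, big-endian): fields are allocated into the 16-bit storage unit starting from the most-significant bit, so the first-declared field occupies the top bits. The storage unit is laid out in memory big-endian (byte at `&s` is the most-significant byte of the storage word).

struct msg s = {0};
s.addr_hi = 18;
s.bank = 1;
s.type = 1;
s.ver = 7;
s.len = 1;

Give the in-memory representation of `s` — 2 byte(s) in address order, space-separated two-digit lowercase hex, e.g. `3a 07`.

4b 39

[10+:6] addr_hi=18 & 0x3f = 0x12; word=0x4800
[9+:1] bank=1 & 0x1 = 0x1; word=0x4a00
[8+:1] type=1 & 0x1 = 0x1; word=0x4b00
[3+:5] ver=7 & 0x1f = 0x7; word=0x4b38
[0+:3] len=1 & 0x7 = 0x1; word=0x4b39
word = 0x4b39 → big-endian bytes:
  [0]=0x4b  [1]=0x39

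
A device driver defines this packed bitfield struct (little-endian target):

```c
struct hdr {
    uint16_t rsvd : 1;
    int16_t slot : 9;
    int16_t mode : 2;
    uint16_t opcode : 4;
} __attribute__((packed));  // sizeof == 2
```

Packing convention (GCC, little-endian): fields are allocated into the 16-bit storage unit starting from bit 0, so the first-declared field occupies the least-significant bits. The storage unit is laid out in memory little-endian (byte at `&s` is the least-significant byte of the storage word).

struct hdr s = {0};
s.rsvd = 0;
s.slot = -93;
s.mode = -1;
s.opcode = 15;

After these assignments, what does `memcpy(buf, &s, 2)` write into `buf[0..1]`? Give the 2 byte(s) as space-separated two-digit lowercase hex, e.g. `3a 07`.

[0+:1] rsvd=0 & 0x1 = 0x0; word=0x0000
[1+:9] slot=-93 & 0x1ff = 0x1a3; word=0x0346
[10+:2] mode=-1 & 0x3 = 0x3; word=0x0f46
[12+:4] opcode=15 & 0xf = 0xf; word=0xff46
word = 0xff46 → little-endian bytes:
  [0]=0x46  [1]=0xff

46 ff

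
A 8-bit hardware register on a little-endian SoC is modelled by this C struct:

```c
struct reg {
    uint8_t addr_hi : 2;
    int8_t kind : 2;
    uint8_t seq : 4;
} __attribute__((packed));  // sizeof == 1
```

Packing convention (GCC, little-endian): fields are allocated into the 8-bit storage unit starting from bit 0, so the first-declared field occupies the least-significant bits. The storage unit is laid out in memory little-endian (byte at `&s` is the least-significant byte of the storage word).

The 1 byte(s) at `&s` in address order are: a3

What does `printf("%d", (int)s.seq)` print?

10

[0]=0xa3 (little-endian) → word 0xa3
addr_hi [0+:2] = (word>>0) & 0x3 = 3
kind [2+:2] = (word>>2) & 0x3 = 0
seq [4+:4] = (word>>4) & 0xf = 10  ←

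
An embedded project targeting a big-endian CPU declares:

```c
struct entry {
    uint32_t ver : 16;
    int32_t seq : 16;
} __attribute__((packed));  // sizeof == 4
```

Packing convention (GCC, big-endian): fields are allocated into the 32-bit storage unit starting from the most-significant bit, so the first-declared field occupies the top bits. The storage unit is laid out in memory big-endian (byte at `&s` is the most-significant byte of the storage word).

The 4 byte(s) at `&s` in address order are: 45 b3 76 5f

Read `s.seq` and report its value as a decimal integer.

[0]=0x45 [1]=0xb3 [2]=0x76 [3]=0x5f (big-endian) → word 0x45b3765f
ver:16 @ bit 16 → (0x45b3765f>>16)&0xffff = 0x45b3
seq:16 @ bit 0 → (0x45b3765f>>0)&0xffff = 0x765f  ←
seq signed 16b, MSB=0: value = 30303

30303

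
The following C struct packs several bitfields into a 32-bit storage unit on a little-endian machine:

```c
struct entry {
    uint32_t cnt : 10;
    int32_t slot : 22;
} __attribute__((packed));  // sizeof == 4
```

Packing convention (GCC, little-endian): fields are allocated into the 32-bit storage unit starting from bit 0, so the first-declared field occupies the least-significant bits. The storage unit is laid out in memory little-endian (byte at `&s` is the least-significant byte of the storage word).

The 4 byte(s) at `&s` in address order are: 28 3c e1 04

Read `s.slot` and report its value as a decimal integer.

79951

[0]=0x28 [1]=0x3c [2]=0xe1 [3]=0x04 (little-endian) → word 0x04e13c28
cnt:10 @ bit 0 → (0x04e13c28>>0)&0x3ff = 0x28
slot:22 @ bit 10 → (0x04e13c28>>10)&0x3fffff = 0x1384f  ←
slot signed 22b, MSB=0: value = 79951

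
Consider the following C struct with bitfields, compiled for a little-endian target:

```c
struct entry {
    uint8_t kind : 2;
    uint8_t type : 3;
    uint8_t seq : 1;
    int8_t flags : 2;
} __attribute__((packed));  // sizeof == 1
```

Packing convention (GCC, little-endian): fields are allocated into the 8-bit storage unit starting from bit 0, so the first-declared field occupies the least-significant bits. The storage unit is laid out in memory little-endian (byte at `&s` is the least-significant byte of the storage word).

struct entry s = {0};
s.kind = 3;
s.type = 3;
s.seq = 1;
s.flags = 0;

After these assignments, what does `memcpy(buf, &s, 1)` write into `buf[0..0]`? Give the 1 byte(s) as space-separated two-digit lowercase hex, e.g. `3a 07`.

kind:2 = 3 → 0x3 << 0 → word 0x03
type:3 = 3 → 0x3 << 2 → word 0x0f
seq:1 = 1 → 0x1 << 5 → word 0x2f
flags:2 = 0 → 0x0 << 6 → word 0x2f
word = 0x2f → little-endian bytes:
  [0]=0x2f

2f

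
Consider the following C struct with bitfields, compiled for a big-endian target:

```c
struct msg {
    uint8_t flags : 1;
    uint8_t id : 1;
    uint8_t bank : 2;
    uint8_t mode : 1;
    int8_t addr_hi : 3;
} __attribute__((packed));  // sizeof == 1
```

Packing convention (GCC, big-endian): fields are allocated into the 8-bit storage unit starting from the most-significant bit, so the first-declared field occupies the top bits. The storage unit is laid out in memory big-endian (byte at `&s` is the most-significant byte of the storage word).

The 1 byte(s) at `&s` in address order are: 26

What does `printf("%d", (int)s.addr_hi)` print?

[0]=0x26 (big-endian) → word 0x26
flags:1 @ bit 7 → (0x26>>7)&0x1 = 0x0
id:1 @ bit 6 → (0x26>>6)&0x1 = 0x0
bank:2 @ bit 4 → (0x26>>4)&0x3 = 0x2
mode:1 @ bit 3 → (0x26>>3)&0x1 = 0x0
addr_hi:3 @ bit 0 → (0x26>>0)&0x7 = 0x6  ←
addr_hi signed 3b, MSB=1: 6 - 8 = -2

-2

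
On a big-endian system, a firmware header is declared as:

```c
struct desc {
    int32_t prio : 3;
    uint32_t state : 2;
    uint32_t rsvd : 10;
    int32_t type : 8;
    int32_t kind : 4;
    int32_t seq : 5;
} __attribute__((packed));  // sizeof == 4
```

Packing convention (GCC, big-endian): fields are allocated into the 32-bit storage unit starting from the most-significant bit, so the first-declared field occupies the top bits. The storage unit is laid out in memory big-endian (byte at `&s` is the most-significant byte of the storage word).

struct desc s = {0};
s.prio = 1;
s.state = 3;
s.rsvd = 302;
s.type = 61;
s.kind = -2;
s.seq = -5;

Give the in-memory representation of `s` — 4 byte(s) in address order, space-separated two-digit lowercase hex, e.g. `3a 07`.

prio (3b) val=1 bits=0x1 at bit 29: 0x20000000
state (2b) val=3 bits=0x3 at bit 27: 0x38000000
rsvd (10b) val=302 bits=0x12e at bit 17: 0x3a5c0000
type (8b) val=61 bits=0x3d at bit 9: 0x3a5c7a00
kind (4b) val=-2 bits=0xe at bit 5: 0x3a5c7bc0
seq (5b) val=-5 bits=0x1b at bit 0: 0x3a5c7bdb
word = 0x3a5c7bdb → big-endian bytes:
  [0]=0x3a  [1]=0x5c  [2]=0x7b  [3]=0xdb

3a 5c 7b db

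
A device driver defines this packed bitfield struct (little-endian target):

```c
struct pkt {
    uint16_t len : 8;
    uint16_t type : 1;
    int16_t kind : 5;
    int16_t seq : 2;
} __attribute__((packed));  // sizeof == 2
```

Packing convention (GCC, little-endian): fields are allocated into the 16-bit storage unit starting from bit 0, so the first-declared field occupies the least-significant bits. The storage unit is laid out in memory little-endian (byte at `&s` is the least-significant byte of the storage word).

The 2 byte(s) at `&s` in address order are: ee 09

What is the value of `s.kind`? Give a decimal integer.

[0]=0xee [1]=0x09 (little-endian) → word 0x09ee
len [0+:8] = (word>>0) & 0xff = 238
type [8+:1] = (word>>8) & 0x1 = 1
kind [9+:5] = (word>>9) & 0x1f = 4  ←
seq [14+:2] = (word>>14) & 0x3 = 0
kind signed 5b, MSB=0: value = 4

4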